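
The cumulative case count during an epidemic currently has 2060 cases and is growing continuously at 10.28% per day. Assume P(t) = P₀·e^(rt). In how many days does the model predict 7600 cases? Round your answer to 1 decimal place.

7600 = 2060 · e^(0.1028·t)
t = ln(7600/2060) / 0.1028 = ln(3.68932) / 0.1028 = 1.30544 / 0.1028

t ≈ 12.7 days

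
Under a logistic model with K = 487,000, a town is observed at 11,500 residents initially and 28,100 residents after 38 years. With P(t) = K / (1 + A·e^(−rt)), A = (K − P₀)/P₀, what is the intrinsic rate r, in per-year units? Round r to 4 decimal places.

A = (487000 − 11500)/11500 = 41.34783
28100 = 487000/(1 + 41.34783·e^(−r·38)) → e^(−38r) = (17.33096 − 1)/41.34783 = 0.394965
r = −ln(0.394965)/38 = 0.92896/38

r ≈ 0.0244 per year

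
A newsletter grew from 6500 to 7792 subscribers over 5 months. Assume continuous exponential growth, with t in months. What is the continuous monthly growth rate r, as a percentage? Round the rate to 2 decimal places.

r ≈ 3.63% per month

7792 = 6500 · e^(r·5)
e^(5r) = 7792/6500 = 1.19877
r = ln(1.19877) / 5 = 0.1813 / 5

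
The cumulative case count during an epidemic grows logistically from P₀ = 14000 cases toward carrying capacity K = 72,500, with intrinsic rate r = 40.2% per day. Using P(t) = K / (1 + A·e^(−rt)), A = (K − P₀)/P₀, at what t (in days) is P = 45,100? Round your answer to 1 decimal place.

t ≈ 4.8 days

A = (72500 − 14000)/14000 = 4.17857
45100 = 72500/(1 + 4.17857·e^(−0.402t)) → 1 + 4.17857·e^(−0.402t) = 1.60754
e^(−0.402t) = 0.145394 → t = ln(6.87787)/0.402 = 1.92831/0.402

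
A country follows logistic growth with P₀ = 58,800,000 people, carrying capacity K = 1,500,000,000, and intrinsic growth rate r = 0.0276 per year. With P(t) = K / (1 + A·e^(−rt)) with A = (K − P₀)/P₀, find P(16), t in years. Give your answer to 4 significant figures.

≈ 89,500,000 people

A = (1500000000 − 58800000)/58800000 = 24.5102
P(16) = 1500000000 / (1 + 24.5102·e^(−0.0276·16)) = 1500000000 / (1 + 24.5102·0.643007)
= 1500000000 / 16.76023 ≈ 89497591.48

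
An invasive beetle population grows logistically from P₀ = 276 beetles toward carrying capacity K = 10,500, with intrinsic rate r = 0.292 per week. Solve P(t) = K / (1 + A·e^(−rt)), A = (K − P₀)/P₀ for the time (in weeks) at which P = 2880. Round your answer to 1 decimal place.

A = (10500 − 276)/276 = 37.04348
2880 = 10500/(1 + 37.04348·e^(−0.292t)) → 1 + 37.04348·e^(−0.292t) = 3.64583
e^(−0.292t) = 0.071425 → t = ln(14.00068)/0.292 = 2.63911/0.292

t ≈ 9.0 weeks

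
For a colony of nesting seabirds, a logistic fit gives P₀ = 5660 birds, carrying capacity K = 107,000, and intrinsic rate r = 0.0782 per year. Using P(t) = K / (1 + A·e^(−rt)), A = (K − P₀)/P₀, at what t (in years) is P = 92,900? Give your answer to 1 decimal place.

t ≈ 61.0 years

A = (107000 − 5660)/5660 = 17.90459
92900 = 107000/(1 + 17.90459·e^(−0.0782t)) → 1 + 17.90459·e^(−0.0782t) = 1.15178
e^(−0.0782t) = 0.008477 → t = ln(117.96715)/0.0782 = 4.77041/0.0782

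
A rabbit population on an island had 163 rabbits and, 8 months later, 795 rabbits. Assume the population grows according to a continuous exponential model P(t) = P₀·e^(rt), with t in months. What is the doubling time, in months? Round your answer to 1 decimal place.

r = ln(795/163) / 8 = ln(4.8773) / 8 ≈ 0.198074 per month
doubling time = ln 2 / |r| = 0.69315 / 0.198074

doubling time ≈ 3.5 months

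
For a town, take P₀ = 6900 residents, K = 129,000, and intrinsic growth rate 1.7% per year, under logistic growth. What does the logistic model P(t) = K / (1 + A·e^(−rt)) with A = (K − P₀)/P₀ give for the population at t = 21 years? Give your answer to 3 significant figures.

≈ 9,640 residents

A = (129000 − 6900)/6900 = 17.69565
P(21) = 129000 / (1 + 17.69565·e^(−0.017·21)) = 129000 / (1 + 17.69565·0.699772)
= 129000 / 13.38293 ≈ 9639.14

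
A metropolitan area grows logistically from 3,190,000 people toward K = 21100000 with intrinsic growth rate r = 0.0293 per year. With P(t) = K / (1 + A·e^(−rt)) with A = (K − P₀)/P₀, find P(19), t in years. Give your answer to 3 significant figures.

≈ 5,000,000 people

A = (21100000 − 3190000)/3190000 = 5.61442
P(19) = 21100000 / (1 + 5.61442·e^(−0.0293·19)) = 21100000 / (1 + 5.61442·0.573097)
= 21100000 / 4.21761 ≈ 5002835.45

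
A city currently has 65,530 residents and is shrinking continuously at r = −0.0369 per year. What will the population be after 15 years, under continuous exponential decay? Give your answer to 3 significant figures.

≈ 37,700 residents

P(15) = 65530 · e^(-0.0369·15) = 65530 · e^(-0.5535)
= 65530 · 0.57493 ≈ 37675.43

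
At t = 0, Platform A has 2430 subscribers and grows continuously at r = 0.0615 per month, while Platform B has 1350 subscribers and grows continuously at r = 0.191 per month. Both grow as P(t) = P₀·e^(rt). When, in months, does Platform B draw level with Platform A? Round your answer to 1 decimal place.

t ≈ 4.5 months

2430·e^(0.0615t) = 1350·e^(0.191t)
2430/1350 = e^((0.191 − 0.0615)t) → ln(1.8) = 0.1295·t
t = 0.58779 / 0.1295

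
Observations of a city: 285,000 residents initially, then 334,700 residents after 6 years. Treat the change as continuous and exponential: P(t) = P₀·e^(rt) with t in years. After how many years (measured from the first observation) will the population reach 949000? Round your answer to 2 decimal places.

r = ln(334700/285000) / 6 ≈ 0.026791 per year
t = ln(949000/285000) / r = 1.20292 / 0.026791 ≈ 44.9

t ≈ 44.90 years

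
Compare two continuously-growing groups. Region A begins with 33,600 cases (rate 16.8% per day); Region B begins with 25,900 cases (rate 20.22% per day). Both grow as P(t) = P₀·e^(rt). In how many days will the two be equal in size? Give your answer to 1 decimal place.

33600·e^(0.168t) = 25900·e^(0.2022t)
33600/25900 = e^((0.2022 − 0.168)t) → ln(1.2973) = 0.0342·t
t = 0.26028 / 0.0342

t ≈ 7.6 days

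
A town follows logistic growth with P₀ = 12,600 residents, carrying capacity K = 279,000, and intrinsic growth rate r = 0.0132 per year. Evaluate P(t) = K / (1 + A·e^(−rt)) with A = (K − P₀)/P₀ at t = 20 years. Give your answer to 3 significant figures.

≈ 16,200 residents

A = (279000 − 12600)/12600 = 21.14286
P(20) = 279000 / (1 + 21.14286·e^(−0.0132·20)) = 279000 / (1 + 21.14286·0.767974)
= 279000 / 17.23715 ≈ 16185.97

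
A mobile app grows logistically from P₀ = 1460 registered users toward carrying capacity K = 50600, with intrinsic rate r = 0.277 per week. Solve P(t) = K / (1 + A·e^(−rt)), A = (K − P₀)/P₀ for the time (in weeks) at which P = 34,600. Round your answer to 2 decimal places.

t ≈ 15.48 weeks

A = (50600 − 1460)/1460 = 33.65753
34600 = 50600/(1 + 33.65753·e^(−0.277t)) → 1 + 33.65753·e^(−0.277t) = 1.46243
e^(−0.277t) = 0.013739 → t = ln(72.78442)/0.277 = 4.2875/0.277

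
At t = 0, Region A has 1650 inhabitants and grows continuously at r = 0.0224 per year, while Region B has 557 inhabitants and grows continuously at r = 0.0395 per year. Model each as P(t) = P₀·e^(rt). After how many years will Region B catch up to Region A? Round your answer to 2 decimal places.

t ≈ 63.51 years

1650·e^(0.0224t) = 557·e^(0.0395t)
1650/557 = e^((0.0395 − 0.0224)t) → ln(2.9623) = 0.0171·t
t = 1.08597 / 0.0171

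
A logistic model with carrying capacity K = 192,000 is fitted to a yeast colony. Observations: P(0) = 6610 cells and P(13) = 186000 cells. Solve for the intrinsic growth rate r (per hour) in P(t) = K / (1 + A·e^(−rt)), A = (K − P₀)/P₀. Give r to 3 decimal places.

r ≈ 0.521 per hour

A = (192000 − 6610)/6610 = 28.0469
186000 = 192000/(1 + 28.0469·e^(−r·13)) → e^(−13r) = (1.03226 − 1)/28.0469 = 0.00115
r = −ln(0.00115)/13 = 6.76787/13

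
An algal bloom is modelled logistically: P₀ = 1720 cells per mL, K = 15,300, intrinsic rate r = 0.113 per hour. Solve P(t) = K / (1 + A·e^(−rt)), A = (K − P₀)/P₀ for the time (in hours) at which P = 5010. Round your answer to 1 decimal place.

t ≈ 11.9 hours

A = (15300 − 1720)/1720 = 7.89535
5010 = 15300/(1 + 7.89535·e^(−0.113t)) → 1 + 7.89535·e^(−0.113t) = 3.05389
e^(−0.113t) = 0.26014 → t = ln(3.84409)/0.113 = 1.34654/0.113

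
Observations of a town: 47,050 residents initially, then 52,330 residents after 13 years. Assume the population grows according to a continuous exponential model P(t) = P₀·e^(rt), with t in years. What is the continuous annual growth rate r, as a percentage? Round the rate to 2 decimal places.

r ≈ 0.82% per year

52330 = 47050 · e^(r·13)
e^(13r) = 52330/47050 = 1.11222
r = ln(1.11222) / 13 = 0.10636 / 13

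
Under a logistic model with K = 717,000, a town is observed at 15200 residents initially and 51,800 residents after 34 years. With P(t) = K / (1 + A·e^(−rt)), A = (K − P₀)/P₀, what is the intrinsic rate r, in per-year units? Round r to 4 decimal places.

A = (717000 − 15200)/15200 = 46.17105
51800 = 717000/(1 + 46.17105·e^(−r·34)) → e^(−34r) = (13.8417 − 1)/46.17105 = 0.278133
r = −ln(0.278133)/34 = 1.27966/34

r ≈ 0.0376 per year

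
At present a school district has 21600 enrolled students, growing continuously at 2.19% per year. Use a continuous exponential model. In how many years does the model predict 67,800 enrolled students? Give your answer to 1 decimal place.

t ≈ 52.2 years

67800 = 21600 · e^(0.0219·t)
t = ln(67800/21600) / 0.0219 = ln(3.13889) / 0.0219 = 1.14387 / 0.0219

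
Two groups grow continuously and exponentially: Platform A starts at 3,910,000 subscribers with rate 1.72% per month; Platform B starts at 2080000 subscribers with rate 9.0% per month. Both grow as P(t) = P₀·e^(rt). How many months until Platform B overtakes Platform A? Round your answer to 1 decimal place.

t ≈ 8.7 months

3910000·e^(0.0172t) = 2080000·e^(0.09t)
3910000/2080000 = e^((0.09 − 0.0172)t) → ln(1.87981) = 0.0728·t
t = 0.63117 / 0.0728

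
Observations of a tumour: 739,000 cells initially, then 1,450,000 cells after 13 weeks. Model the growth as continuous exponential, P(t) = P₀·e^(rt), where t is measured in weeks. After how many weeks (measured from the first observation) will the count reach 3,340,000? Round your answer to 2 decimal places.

t ≈ 29.09 weeks

r = ln(1450000/739000) / 13 ≈ 0.051848 per week
t = ln(3340000/739000) / r = 1.50843 / 0.051848 ≈ 29.093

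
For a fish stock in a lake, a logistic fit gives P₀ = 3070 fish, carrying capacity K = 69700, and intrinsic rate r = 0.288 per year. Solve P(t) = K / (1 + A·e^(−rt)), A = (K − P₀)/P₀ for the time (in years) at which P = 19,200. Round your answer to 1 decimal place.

t ≈ 7.3 years

A = (69700 − 3070)/3070 = 21.70358
19200 = 69700/(1 + 21.70358·e^(−0.288t)) → 1 + 21.70358·e^(−0.288t) = 3.63021
e^(−0.288t) = 0.121188 → t = ln(8.25166)/0.288 = 2.11041/0.288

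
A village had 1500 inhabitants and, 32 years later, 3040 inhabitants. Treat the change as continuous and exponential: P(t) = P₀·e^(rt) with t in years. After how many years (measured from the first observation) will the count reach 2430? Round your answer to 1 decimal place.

t ≈ 21.9 years

r = ln(3040/1500) / 32 ≈ 0.022075 per year
t = ln(2430/1500) / r = 0.48243 / 0.022075 ≈ 21.854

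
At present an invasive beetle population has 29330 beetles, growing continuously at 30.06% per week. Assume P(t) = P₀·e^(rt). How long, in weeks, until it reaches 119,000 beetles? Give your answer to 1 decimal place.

119000 = 29330 · e^(0.3006·t)
t = ln(119000/29330) / 0.3006 = ln(4.05728) / 0.3006 = 1.40051 / 0.3006

t ≈ 4.7 weeks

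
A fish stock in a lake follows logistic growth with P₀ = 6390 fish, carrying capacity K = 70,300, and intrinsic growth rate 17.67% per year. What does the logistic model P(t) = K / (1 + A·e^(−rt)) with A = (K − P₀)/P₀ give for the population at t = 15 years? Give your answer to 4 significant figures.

A = (70300 − 6390)/6390 = 10.00156
P(15) = 70300 / (1 + 10.00156·e^(−0.1767·15)) = 70300 / (1 + 10.00156·0.070616)
= 70300 / 1.70627 ≈ 41200.99

≈ 41,200 fish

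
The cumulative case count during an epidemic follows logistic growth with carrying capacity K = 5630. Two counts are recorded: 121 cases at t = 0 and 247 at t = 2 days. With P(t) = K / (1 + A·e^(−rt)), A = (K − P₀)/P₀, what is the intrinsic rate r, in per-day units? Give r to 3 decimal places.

A = (5630 − 121)/121 = 45.52893
247 = 5630/(1 + 45.52893·e^(−r·2)) → e^(−2r) = (22.79352 − 1)/45.52893 = 0.478674
r = −ln(0.478674)/2 = 0.73674/2

r ≈ 0.368 per day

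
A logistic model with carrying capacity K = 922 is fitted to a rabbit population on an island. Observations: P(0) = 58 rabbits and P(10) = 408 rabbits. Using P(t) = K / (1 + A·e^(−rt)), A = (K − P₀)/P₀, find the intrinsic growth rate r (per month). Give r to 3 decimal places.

r ≈ 0.247 per month

A = (922 − 58)/58 = 14.89655
408 = 922/(1 + 14.89655·e^(−r·10)) → e^(−10r) = (2.2598 − 1)/14.89655 = 0.08457
r = −ln(0.08457)/10 = 2.47017/10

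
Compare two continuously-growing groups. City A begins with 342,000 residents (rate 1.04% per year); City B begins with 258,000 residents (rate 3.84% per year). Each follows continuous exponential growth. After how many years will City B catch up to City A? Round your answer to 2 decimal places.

342000·e^(0.0104t) = 258000·e^(0.0384t)
342000/258000 = e^((0.0384 − 0.0104)t) → ln(1.32558) = 0.028·t
t = 0.28185 / 0.028

t ≈ 10.07 years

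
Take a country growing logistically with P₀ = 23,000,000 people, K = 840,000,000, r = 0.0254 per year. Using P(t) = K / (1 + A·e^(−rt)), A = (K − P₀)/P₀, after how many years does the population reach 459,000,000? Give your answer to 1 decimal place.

A = (840000000 − 23000000)/23000000 = 35.52174
459000000 = 840000000/(1 + 35.52174·e^(−0.0254t)) → 1 + 35.52174·e^(−0.0254t) = 1.83007
e^(−0.0254t) = 0.023368 → t = ln(42.79391)/0.0254 = 3.7564/0.0254

t ≈ 147.9 years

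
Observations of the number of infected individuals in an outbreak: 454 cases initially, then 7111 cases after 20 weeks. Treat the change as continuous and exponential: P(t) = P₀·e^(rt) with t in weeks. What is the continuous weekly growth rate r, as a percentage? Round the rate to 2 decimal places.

r ≈ 13.76% per week

7111 = 454 · e^(r·20)
e^(20r) = 7111/454 = 15.663
r = ln(15.663) / 20 = 2.7513 / 20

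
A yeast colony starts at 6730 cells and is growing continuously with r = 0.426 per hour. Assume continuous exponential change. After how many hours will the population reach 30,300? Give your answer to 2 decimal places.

t ≈ 3.53 hours

30300 = 6730 · e^(0.426·t)
t = ln(30300/6730) / 0.426 = ln(4.50223) / 0.426 = 1.50457 / 0.426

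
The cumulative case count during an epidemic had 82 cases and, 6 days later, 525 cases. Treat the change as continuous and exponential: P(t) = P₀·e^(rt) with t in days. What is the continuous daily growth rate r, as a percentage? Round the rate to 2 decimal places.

r ≈ 30.94% per day

525 = 82 · e^(r·6)
e^(6r) = 525/82 = 6.40244
r = ln(6.40244) / 6 = 1.85668 / 6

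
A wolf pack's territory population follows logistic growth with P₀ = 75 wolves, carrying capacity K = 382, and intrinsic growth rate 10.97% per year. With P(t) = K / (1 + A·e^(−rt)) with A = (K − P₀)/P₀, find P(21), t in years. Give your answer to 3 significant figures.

≈ 271 wolves

A = (382 − 75)/75 = 4.09333
P(21) = 382 / (1 + 4.09333·e^(−0.1097·21)) = 382 / (1 + 4.09333·0.099889)
= 382 / 1.40888 ≈ 271.14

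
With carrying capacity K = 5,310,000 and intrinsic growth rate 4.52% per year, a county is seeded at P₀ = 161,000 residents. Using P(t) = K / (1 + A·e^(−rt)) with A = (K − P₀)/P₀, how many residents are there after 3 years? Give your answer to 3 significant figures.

A = (5310000 − 161000)/161000 = 31.98137
P(3) = 5310000 / (1 + 31.98137·e^(−0.0452·3)) = 5310000 / (1 + 31.98137·0.873192)
= 5310000 / 28.92587 ≈ 183572.71

≈ 184,000 residents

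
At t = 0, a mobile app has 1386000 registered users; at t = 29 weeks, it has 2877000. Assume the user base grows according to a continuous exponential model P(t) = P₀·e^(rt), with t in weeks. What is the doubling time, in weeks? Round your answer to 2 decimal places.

r = ln(2877000/1386000) / 29 = ln(2.07576) / 29 ≈ 0.025184 per week
doubling time = ln 2 / |r| = 0.69315 / 0.025184

doubling time ≈ 27.52 weeks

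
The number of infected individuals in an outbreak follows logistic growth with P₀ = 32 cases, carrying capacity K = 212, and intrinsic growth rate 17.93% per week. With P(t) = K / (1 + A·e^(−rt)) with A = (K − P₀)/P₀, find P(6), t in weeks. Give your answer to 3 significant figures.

A = (212 − 32)/32 = 5.625
P(6) = 212 / (1 + 5.625·e^(−0.1793·6)) = 212 / (1 + 5.625·0.341025)
= 212 / 2.91826 ≈ 72.65

≈ 72.6 cases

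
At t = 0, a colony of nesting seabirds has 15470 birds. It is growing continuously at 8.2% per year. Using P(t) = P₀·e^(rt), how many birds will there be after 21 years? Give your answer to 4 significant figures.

P(21) = 15470 · e^(0.082·21) = 15470 · e^(1.722)
= 15470 · 5.59571 ≈ 86565.61

≈ 86,570 birds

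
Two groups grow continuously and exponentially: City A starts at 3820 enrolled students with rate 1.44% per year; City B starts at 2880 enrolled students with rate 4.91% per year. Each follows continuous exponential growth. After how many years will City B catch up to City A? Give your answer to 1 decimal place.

t ≈ 8.1 years

3820·e^(0.0144t) = 2880·e^(0.0491t)
3820/2880 = e^((0.0491 − 0.0144)t) → ln(1.32639) = 0.0347·t
t = 0.28246 / 0.0347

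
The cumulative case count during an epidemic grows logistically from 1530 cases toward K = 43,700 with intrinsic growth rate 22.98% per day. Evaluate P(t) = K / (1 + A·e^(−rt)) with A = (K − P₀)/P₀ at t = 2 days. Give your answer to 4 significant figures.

A = (43700 − 1530)/1530 = 27.56209
P(2) = 43700 / (1 + 27.56209·e^(−0.2298·2)) = 43700 / (1 + 27.56209·0.631536)
= 43700 / 18.40646 ≈ 2374.17

≈ 2,374 cases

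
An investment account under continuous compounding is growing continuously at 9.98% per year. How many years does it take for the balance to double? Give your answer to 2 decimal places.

doubling time ≈ 6.95 years

doubling time = ln(2) / |r| = 0.69315 / 0.0998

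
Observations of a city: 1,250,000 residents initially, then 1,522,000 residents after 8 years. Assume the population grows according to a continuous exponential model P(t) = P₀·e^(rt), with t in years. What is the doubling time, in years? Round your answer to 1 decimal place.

r = ln(1522000/1250000) / 8 = ln(1.2176) / 8 ≈ 0.02461 per year
doubling time = ln 2 / |r| = 0.69315 / 0.02461

doubling time ≈ 28.2 years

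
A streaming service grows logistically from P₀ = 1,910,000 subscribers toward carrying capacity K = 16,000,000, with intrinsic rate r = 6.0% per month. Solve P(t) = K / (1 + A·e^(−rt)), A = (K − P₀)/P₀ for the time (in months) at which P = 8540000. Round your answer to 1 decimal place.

A = (16000000 − 1910000)/1910000 = 7.37696
8540000 = 16000000/(1 + 7.37696·e^(−0.06t)) → 1 + 7.37696·e^(−0.06t) = 1.87354
e^(−0.06t) = 0.118414 → t = ln(8.44494)/0.06 = 2.13357/0.06

t ≈ 35.6 months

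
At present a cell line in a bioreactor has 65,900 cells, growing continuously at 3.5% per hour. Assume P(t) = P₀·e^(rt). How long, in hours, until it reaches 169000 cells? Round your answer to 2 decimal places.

169000 = 65900 · e^(0.035·t)
t = ln(169000/65900) / 0.035 = ln(2.56449) / 0.035 = 0.94176 / 0.035

t ≈ 26.91 hours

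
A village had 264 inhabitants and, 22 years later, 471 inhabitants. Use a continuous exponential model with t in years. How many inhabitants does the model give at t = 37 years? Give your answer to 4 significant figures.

≈ 698.9 inhabitants

r = ln(471/264) / 22 ≈ 0.026314 per year
P(37) = 264 · e^(0.026314·37) = 264 · 2.64751 ≈ 698.94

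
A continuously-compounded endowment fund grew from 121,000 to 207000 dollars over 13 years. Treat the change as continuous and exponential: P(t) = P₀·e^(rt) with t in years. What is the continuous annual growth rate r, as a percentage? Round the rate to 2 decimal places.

r ≈ 4.13% per year

207000 = 121000 · e^(r·13)
e^(13r) = 207000/121000 = 1.71074
r = ln(1.71074) / 13 = 0.53693 / 13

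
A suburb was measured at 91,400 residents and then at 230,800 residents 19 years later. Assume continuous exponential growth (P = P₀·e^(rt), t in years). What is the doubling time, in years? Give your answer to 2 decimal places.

doubling time ≈ 14.22 years

r = ln(230800/91400) / 19 = ln(2.52516) / 19 ≈ 0.048753 per year
doubling time = ln 2 / |r| = 0.69315 / 0.048753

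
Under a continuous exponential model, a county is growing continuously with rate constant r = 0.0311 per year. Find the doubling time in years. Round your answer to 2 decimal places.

doubling time ≈ 22.29 years

doubling time = ln(2) / |r| = 0.69315 / 0.0311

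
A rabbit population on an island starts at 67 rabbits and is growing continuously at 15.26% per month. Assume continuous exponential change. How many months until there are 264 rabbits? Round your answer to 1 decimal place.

t ≈ 9.0 months

264 = 67 · e^(0.1526·t)
t = ln(264/67) / 0.1526 = ln(3.9403) / 0.1526 = 1.37126 / 0.1526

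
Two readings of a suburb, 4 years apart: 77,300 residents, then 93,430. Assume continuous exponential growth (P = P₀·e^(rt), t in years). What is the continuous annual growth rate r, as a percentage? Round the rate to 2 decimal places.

93430 = 77300 · e^(r·4)
e^(4r) = 93430/77300 = 1.20867
r = ln(1.20867) / 4 = 0.18952 / 4

r ≈ 4.74% per year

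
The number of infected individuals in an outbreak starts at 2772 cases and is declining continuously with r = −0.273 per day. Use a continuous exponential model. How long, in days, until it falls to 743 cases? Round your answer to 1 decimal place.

743 = 2772 · e^(-0.273·t)
t = ln(743/2772) / -0.273 = ln(0.26804) / -0.273 = -1.31663 / -0.273

t ≈ 4.8 days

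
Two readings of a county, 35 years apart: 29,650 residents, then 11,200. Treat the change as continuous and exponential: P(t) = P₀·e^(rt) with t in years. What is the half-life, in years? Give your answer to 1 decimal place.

r = ln(11200/29650) / 35 = ln(0.37774) / 35 ≈ -0.027816 per year
half-life = ln 2 / |r| = 0.69315 / 0.027816

half-life ≈ 24.9 years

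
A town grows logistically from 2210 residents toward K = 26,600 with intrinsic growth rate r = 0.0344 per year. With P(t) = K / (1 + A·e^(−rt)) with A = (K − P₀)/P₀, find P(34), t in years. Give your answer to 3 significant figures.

≈ 6,010 residents

A = (26600 − 2210)/2210 = 11.0362
P(34) = 26600 / (1 + 11.0362·e^(−0.0344·34)) = 26600 / (1 + 11.0362·0.310491)
= 26600 / 4.42664 ≈ 6009.07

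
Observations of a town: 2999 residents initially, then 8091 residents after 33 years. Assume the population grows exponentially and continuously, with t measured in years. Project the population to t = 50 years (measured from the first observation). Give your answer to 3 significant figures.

≈ 13,500 residents

r = ln(8091/2999) / 33 ≈ 0.030075 per year
P(50) = 2999 · e^(0.030075·50) = 2999 · 4.49852 ≈ 13491.05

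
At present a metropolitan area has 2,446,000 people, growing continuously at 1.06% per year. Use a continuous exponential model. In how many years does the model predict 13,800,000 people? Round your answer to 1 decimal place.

t ≈ 163.2 years

13800000 = 2446000 · e^(0.0106·t)
t = ln(13800000/2446000) / 0.0106 = ln(5.64186) / 0.0106 = 1.73021 / 0.0106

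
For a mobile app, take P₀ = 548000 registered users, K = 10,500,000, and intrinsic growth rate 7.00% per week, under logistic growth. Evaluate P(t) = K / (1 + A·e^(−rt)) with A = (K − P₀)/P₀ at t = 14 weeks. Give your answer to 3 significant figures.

≈ 1,340,000 registered users

A = (10500000 − 548000)/548000 = 18.16058
P(14) = 10500000 / (1 + 18.16058·e^(−0.07·14)) = 10500000 / (1 + 18.16058·0.375311)
= 10500000 / 7.81587 ≈ 1343420.72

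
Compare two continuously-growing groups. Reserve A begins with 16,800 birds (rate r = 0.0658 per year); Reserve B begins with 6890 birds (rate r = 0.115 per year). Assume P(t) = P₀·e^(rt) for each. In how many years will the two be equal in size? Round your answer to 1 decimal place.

16800·e^(0.0658t) = 6890·e^(0.115t)
16800/6890 = e^((0.115 − 0.0658)t) → ln(2.43832) = 0.0492·t
t = 0.89131 / 0.0492

t ≈ 18.1 years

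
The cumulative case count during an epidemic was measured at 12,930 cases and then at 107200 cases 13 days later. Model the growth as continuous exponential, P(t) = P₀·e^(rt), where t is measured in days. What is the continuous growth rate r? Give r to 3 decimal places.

107200 = 12930 · e^(r·13)
e^(13r) = 107200/12930 = 8.2908
r = ln(8.2908) / 13 = 2.11515 / 13

r ≈ 0.163 per day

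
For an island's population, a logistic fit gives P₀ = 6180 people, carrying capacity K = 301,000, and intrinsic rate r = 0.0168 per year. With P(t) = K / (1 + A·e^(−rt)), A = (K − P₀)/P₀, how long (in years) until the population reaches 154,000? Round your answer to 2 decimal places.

t ≈ 232.83 years

A = (301000 − 6180)/6180 = 47.7055
154000 = 301000/(1 + 47.7055·e^(−0.0168t)) → 1 + 47.7055·e^(−0.0168t) = 1.95455
e^(−0.0168t) = 0.020009 → t = ln(49.97719)/0.0168 = 3.91157/0.0168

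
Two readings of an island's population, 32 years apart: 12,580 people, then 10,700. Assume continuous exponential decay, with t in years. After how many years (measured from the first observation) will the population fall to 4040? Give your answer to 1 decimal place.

t ≈ 224.6 years

r = ln(10700/12580) / 32 ≈ -0.005058 per year
t = ln(4040/12580) / r = -1.13586 / -0.005058 ≈ 224.556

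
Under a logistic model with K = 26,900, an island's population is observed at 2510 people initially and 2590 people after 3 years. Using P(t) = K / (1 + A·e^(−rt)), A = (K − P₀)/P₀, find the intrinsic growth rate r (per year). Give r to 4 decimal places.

A = (26900 − 2510)/2510 = 9.71713
2590 = 26900/(1 + 9.71713·e^(−r·3)) → e^(−3r) = (10.3861 − 1)/9.71713 = 0.965933
r = −ln(0.965933)/3 = 0.03466/3

r ≈ 0.0116 per year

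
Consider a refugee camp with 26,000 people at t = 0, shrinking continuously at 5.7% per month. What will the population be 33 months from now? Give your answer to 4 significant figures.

P(33) = 26000 · e^(-0.057·33) = 26000 · e^(-1.881)
= 26000 · 0.15244 ≈ 3963.38

≈ 3,963 people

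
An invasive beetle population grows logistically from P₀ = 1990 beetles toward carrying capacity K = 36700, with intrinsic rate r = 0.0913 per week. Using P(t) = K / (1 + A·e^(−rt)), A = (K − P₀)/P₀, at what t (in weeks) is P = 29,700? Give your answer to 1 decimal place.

t ≈ 47.1 weeks

A = (36700 − 1990)/1990 = 17.44221
29700 = 36700/(1 + 17.44221·e^(−0.0913t)) → 1 + 17.44221·e^(−0.0913t) = 1.23569
e^(−0.0913t) = 0.013513 → t = ln(74.00481)/0.0913 = 4.30413/0.0913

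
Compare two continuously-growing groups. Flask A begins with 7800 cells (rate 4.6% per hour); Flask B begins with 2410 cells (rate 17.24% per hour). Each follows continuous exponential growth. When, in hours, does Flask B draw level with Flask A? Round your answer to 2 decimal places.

t ≈ 9.29 hours

7800·e^(0.046t) = 2410·e^(0.1724t)
7800/2410 = e^((0.1724 − 0.046)t) → ln(3.23651) = 0.1264·t
t = 1.1745 / 0.1264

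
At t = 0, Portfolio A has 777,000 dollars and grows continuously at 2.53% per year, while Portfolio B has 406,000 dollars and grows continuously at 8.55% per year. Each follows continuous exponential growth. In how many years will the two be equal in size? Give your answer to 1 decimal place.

t ≈ 10.8 years

777000·e^(0.0253t) = 406000·e^(0.0855t)
777000/406000 = e^((0.0855 − 0.0253)t) → ln(1.91379) = 0.0602·t
t = 0.64909 / 0.0602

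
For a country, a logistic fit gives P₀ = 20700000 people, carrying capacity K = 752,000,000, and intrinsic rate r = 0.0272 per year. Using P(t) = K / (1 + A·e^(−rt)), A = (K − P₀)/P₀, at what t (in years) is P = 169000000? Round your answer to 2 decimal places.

A = (752000000 − 20700000)/20700000 = 35.3285
169000000 = 752000000/(1 + 35.3285·e^(−0.0272t)) → 1 + 35.3285·e^(−0.0272t) = 4.4497
e^(−0.0272t) = 0.097646 → t = ln(10.24102)/0.0272 = 2.3264/0.0272

t ≈ 85.53 years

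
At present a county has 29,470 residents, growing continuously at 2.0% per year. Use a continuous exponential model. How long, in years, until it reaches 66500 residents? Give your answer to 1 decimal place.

66500 = 29470 · e^(0.02·t)
t = ln(66500/29470) / 0.02 = ln(2.25653) / 0.02 = 0.81383 / 0.02

t ≈ 40.7 years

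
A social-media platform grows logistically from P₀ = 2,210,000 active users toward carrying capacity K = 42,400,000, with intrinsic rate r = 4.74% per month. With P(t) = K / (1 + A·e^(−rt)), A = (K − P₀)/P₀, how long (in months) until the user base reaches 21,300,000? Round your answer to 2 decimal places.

t ≈ 61.39 months

A = (42400000 − 2210000)/2210000 = 18.18552
21300000 = 42400000/(1 + 18.18552·e^(−0.0474t)) → 1 + 18.18552·e^(−0.0474t) = 1.99061
e^(−0.0474t) = 0.054472 → t = ln(18.35789)/0.0474 = 2.91006/0.0474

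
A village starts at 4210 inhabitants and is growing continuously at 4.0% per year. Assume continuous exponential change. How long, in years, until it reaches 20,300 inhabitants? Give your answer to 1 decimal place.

t ≈ 39.3 years

20300 = 4210 · e^(0.04·t)
t = ln(20300/4210) / 0.04 = ln(4.82185) / 0.04 = 1.57316 / 0.04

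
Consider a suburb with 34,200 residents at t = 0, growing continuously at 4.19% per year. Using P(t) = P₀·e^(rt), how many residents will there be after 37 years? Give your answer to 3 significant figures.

≈ 161,000 residents

P(37) = 34200 · e^(0.0419·37) = 34200 · e^(1.5503)
= 34200 · 4.71288 ≈ 161180.63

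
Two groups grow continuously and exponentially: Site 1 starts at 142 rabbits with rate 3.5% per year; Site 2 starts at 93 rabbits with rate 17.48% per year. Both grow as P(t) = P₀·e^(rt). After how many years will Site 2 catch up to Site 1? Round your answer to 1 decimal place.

t ≈ 3.0 years

142·e^(0.035t) = 93·e^(0.1748t)
142/93 = e^((0.1748 − 0.035)t) → ln(1.52688) = 0.1398·t
t = 0.42323 / 0.1398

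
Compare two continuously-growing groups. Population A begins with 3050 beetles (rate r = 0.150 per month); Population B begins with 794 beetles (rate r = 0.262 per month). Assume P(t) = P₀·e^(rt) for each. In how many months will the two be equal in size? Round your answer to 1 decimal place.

t ≈ 12.0 months

3050·e^(0.15t) = 794·e^(0.262t)
3050/794 = e^((0.262 − 0.15)t) → ln(3.84131) = 0.112·t
t = 1.34581 / 0.112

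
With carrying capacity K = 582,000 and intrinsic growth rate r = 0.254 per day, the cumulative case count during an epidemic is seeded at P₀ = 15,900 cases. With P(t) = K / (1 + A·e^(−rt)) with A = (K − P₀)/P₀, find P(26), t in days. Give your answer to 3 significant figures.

≈ 555,000 cases

A = (582000 − 15900)/15900 = 35.60377
P(26) = 582000 / (1 + 35.60377·e^(−0.254·26)) = 582000 / (1 + 35.60377·0.001355)
= 582000 / 1.04824 ≈ 555215.89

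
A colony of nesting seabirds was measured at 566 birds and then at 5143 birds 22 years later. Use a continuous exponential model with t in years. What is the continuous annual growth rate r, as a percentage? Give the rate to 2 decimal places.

r ≈ 10.03% per year

5143 = 566 · e^(r·22)
e^(22r) = 5143/566 = 9.08657
r = ln(9.08657) / 22 = 2.2068 / 22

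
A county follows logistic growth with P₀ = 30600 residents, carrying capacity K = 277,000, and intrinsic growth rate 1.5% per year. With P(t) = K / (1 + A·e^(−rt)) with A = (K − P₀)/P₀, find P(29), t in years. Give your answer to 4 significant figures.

≈ 44,590 residents

A = (277000 − 30600)/30600 = 8.05229
P(29) = 277000 / (1 + 8.05229·e^(−0.015·29)) = 277000 / (1 + 8.05229·0.647265)
= 277000 / 6.21196 ≈ 44591.39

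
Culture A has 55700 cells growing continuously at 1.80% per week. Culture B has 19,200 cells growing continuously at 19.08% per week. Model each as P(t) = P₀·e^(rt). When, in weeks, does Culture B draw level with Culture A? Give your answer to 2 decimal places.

t ≈ 6.16 weeks

55700·e^(0.018t) = 19200·e^(0.1908t)
55700/19200 = e^((0.1908 − 0.018)t) → ln(2.90104) = 0.1728·t
t = 1.06507 / 0.1728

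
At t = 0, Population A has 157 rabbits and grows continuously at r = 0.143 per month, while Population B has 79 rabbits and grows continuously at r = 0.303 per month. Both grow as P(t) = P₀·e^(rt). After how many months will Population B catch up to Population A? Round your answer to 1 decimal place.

t ≈ 4.3 months

157·e^(0.143t) = 79·e^(0.303t)
157/79 = e^((0.303 − 0.143)t) → ln(1.98734) = 0.16·t
t = 0.6868 / 0.16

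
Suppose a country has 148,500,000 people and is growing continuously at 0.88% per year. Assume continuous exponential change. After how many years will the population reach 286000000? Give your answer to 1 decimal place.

286000000 = 148500000 · e^(0.0088·t)
t = ln(286000000/148500000) / 0.0088 = ln(1.92593) / 0.0088 = 0.65541 / 0.0088

t ≈ 74.5 years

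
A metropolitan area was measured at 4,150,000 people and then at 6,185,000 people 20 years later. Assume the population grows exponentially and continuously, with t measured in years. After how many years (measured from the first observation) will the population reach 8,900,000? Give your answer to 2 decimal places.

r = ln(6185000/4150000) / 20 ≈ 0.019951 per year
t = ln(8900000/4150000) / r = 0.76294 / 0.019951 ≈ 38.241

t ≈ 38.24 years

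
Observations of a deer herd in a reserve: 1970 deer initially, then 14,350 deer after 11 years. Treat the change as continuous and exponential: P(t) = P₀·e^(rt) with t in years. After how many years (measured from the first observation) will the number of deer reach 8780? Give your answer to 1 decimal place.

r = ln(14350/1970) / 11 ≈ 0.18052 per year
t = ln(8780/1970) / r = 1.49444 / 0.18052 ≈ 8.279

t ≈ 8.3 years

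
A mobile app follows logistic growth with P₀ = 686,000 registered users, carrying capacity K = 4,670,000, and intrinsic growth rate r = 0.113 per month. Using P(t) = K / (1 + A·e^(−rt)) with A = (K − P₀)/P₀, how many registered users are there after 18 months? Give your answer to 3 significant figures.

≈ 2,650,000 registered users

A = (4670000 − 686000)/686000 = 5.80758
P(18) = 4670000 / (1 + 5.80758·e^(−0.113·18)) = 4670000 / (1 + 5.80758·0.130811)
= 4670000 / 1.7597 ≈ 2653866.44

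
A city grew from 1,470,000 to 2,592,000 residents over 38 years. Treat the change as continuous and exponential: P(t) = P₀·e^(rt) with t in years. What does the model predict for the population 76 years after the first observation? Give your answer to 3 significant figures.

r = ln(2592000/1470000) / 38 ≈ 0.014925 per year
P(76) = 1470000 · e^(0.014925·76) = 1470000 · 3.1091 ≈ 4570383.67

≈ 4,570,000 residents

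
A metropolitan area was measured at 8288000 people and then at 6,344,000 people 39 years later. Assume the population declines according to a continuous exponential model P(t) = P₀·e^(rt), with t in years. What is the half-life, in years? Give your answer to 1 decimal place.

r = ln(6344000/8288000) / 39 = ln(0.76544) / 39 ≈ -0.006854 per year
half-life = ln 2 / |r| = 0.69315 / 0.006854

half-life ≈ 101.1 years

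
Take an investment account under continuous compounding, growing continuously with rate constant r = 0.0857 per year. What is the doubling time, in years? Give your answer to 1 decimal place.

doubling time = ln(2) / |r| = 0.69315 / 0.0857

doubling time ≈ 8.1 years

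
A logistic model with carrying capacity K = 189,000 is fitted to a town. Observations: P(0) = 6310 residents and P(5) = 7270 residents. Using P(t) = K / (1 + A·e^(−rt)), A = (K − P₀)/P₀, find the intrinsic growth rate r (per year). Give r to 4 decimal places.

r ≈ 0.0294 per year

A = (189000 − 6310)/6310 = 28.95246
7270 = 189000/(1 + 28.95246·e^(−r·5)) → e^(−5r) = (25.99725 − 1)/28.95246 = 0.86339
r = −ln(0.86339)/5 = 0.14689/5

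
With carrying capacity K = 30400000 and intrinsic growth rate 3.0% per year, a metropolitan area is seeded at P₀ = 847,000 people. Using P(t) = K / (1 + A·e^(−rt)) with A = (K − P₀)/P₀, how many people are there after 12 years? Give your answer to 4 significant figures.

≈ 1,200,000 people

A = (30400000 − 847000)/847000 = 34.89138
P(12) = 30400000 / (1 + 34.89138·e^(−0.03·12)) = 30400000 / (1 + 34.89138·0.697676)
= 30400000 / 25.34289 ≈ 1199547.45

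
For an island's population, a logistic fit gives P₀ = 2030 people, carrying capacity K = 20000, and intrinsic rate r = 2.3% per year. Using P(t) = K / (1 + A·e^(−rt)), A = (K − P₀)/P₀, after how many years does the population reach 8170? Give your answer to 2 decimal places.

A = (20000 − 2030)/2030 = 8.85222
8170 = 20000/(1 + 8.85222·e^(−0.023t)) → 1 + 8.85222·e^(−0.023t) = 2.44798
e^(−0.023t) = 0.163573 → t = ln(6.11349)/0.023 = 1.8105/0.023

t ≈ 78.72 years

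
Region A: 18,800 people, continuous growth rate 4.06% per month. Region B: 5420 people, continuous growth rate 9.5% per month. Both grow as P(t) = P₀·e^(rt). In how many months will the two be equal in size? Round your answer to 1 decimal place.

t ≈ 22.9 months

18800·e^(0.0406t) = 5420·e^(0.095t)
18800/5420 = e^((0.095 − 0.0406)t) → ln(3.46863) = 0.0544·t
t = 1.24376 / 0.0544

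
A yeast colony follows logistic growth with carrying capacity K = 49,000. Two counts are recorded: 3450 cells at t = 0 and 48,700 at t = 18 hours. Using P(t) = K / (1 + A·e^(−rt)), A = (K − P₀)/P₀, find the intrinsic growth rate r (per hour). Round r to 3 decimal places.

r ≈ 0.426 per hour

A = (49000 − 3450)/3450 = 13.2029
48700 = 49000/(1 + 13.2029·e^(−r·18)) → e^(−18r) = (1.00616 − 1)/13.2029 = 0.000467
r = −ln(0.000467)/18 = 7.67009/18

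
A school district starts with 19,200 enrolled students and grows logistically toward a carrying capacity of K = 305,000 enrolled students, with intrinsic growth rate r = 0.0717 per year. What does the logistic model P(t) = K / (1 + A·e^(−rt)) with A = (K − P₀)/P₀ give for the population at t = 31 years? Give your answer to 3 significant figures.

A = (305000 − 19200)/19200 = 14.88542
P(31) = 305000 / (1 + 14.88542·e^(−0.0717·31)) = 305000 / (1 + 14.88542·0.108316)
= 305000 / 2.61233 ≈ 116753.89

≈ 117,000 enrolled students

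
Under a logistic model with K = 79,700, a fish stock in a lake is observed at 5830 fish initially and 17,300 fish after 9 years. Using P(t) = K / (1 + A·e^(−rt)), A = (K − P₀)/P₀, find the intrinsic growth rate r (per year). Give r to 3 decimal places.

r ≈ 0.140 per year

A = (79700 − 5830)/5830 = 12.67067
17300 = 79700/(1 + 12.67067·e^(−r·9)) → e^(−9r) = (4.60694 − 1)/12.67067 = 0.284668
r = −ln(0.284668)/9 = 1.25643/9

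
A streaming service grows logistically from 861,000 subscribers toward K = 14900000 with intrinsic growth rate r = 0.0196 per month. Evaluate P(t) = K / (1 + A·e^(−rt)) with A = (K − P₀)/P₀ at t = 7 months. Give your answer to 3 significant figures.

A = (14900000 − 861000)/861000 = 16.30546
P(7) = 14900000 / (1 + 16.30546·e^(−0.0196·7)) = 14900000 / (1 + 16.30546·0.871796)
= 14900000 / 15.21503 ≈ 979294.73

≈ 979,000 subscribers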